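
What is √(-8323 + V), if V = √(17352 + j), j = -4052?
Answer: √(-8323 + 10*√133) ≈ 90.596*I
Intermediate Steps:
V = 10*√133 (V = √(17352 - 4052) = √13300 = 10*√133 ≈ 115.33)
√(-8323 + V) = √(-8323 + 10*√133)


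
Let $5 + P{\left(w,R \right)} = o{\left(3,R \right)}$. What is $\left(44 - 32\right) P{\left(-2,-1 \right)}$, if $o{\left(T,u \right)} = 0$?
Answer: $-60$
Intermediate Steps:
$P{\left(w,R \right)} = -5$ ($P{\left(w,R \right)} = -5 + 0 = -5$)
$\left(44 - 32\right) P{\left(-2,-1 \right)} = \left(44 - 32\right) \left(-5\right) = 12 \left(-5\right) = -60$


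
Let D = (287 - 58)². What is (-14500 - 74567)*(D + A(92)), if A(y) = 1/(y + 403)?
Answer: -70061440904/15 ≈ -4.6708e+9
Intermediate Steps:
D = 52441 (D = 229² = 52441)
A(y) = 1/(403 + y)
(-14500 - 74567)*(D + A(92)) = (-14500 - 74567)*(52441 + 1/(403 + 92)) = -89067*(52441 + 1/495) = -89067*25958296/495 = -70061440904/15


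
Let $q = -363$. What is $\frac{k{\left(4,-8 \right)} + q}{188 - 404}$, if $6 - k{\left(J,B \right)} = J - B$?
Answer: $\frac{41}{24} \approx 1.7083$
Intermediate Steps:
$k{\left(J,B \right)} = 6 + B - J$ ($k{\left(J,B \right)} = 6 - \left(J - B\right) = 6 + \left(B - J\right) = 6 + B - J$)
$\frac{k{\left(4,-8 \right)} + q}{188 - 404} = \frac{\left(6 - 8 - 4\right) - 363}{188 - 404} = \frac{\left(6 - 8 - 4\right) - 363}{-216} = \left(-6 - 363\right) \left(- \frac{1}{216}\right) = \left(-369\right) \left(- \frac{1}{216}\right) = \frac{41}{24}$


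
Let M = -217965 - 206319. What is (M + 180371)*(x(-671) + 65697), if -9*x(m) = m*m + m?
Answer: -34563203839/9 ≈ -3.8404e+9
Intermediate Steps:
x(m) = -m/9 - m²/9 (x(m) = -(m*m + m)/9 = -(m² + m)/9 = -(m + m²)/9 = -m/9 - m²/9)
M = -424284
(M + 180371)*(x(-671) + 65697) = (-424284 + 180371)*(-⅑*(-671)*(1 - 671) + 65697) = -243913*(-⅑*(-671)*(-670) + 65697) = -243913*(-449570/9 + 65697) = -243913*141703/9 = -34563203839/9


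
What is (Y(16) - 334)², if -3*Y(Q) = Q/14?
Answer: 49308484/441 ≈ 1.1181e+5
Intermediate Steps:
Y(Q) = -Q/42 (Y(Q) = -Q/(3*14) = -Q/42)
(Y(16) - 334)² = (-1/42*16 - 334)² = (-8/21 - 334)² = (-7022/21)² = 49308484/441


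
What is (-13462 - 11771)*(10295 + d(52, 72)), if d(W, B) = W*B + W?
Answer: -355558203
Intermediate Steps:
d(W, B) = W + B*W (d(W, B) = B*W + W = W + B*W)
(-13462 - 11771)*(10295 + d(52, 72)) = (-13462 - 11771)*(10295 + 52*(1 + 72)) = -25233*(10295 + 52*73) = -25233*(10295 + 3796) = -25233*14091 = -355558203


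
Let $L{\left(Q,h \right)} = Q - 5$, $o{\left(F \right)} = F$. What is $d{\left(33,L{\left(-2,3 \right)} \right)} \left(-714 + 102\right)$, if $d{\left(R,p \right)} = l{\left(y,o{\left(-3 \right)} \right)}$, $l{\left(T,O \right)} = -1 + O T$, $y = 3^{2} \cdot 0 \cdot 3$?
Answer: $612$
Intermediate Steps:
$L{\left(Q,h \right)} = -5 + Q$ ($L{\left(Q,h \right)} = Q - 5 = -5 + Q$)
$y = 0$ ($y = 9 \cdot 0 \cdot 3 = 0 \cdot 3 = 0$)
$d{\left(R,p \right)} = -1$ ($d{\left(R,p \right)} = -1 - 0 = -1 + 0 = -1$)
$d{\left(33,L{\left(-2,3 \right)} \right)} \left(-714 + 102\right) = - (-714 + 102) = \left(-1\right) \left(-612\right) = 612$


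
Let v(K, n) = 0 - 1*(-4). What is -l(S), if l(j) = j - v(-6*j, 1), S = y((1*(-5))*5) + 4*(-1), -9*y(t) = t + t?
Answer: 22/9 ≈ 2.4444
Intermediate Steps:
y(t) = -2*t/9 (y(t) = -(t + t)/9 = -2*t/9)
S = 14/9 (S = -2*1*(-5)*5/9 + 4*(-1) = -(-10)*5/9 - 4 = -2/9*(-25) - 4 = 50/9 - 4 = 14/9 ≈ 1.5556)
v(K, n) = 4 (v(K, n) = 0 + 4 = 4)
l(j) = -4 + j (l(j) = j - 1*4 = j - 4 = -4 + j)
-l(S) = -(-4 + 14/9) = -1*(-22/9) = 22/9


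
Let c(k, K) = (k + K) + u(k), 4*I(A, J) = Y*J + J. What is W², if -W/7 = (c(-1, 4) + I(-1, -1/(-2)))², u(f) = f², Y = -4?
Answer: 34656769/4096 ≈ 8461.1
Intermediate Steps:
I(A, J) = -3*J/4 (I(A, J) = (-4*J + J)/4 = (-3*J)/4 = -3*J/4)
c(k, K) = K + k + k² (c(k, K) = (k + K) + k² = (K + k) + k² = K + k + k²)
W = -5887/64 (W = -7*((4 - 1 + (-1)²) - (-3)/(4*(-2)))² = -7*((4 - 1 + 1) - (-3)*(-1)/(4*2))² = -7*(4 - ¾*½)² = -7*(4 - 3/8)² = -7*(29/8)² = -7*841/64 = -5887/64 ≈ -91.984)
W² = (-5887/64)² = 34656769/4096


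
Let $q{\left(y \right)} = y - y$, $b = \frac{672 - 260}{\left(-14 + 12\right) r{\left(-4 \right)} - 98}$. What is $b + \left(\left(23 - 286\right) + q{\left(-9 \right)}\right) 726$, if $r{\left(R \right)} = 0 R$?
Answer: $- \frac{9356168}{49} \approx -1.9094 \cdot 10^{5}$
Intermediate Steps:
$r{\left(R \right)} = 0$
$b = - \frac{206}{49}$ ($b = \frac{672 - 260}{\left(-14 + 12\right) 0 - 98} = \frac{412}{\left(-2\right) 0 - 98} = \frac{412}{0 - 98} = \frac{412}{-98} = 412 \left(- \frac{1}{98}\right) = - \frac{206}{49} \approx -4.2041$)
$q{\left(y \right)} = 0$
$b + \left(\left(23 - 286\right) + q{\left(-9 \right)}\right) 726 = - \frac{206}{49} + \left(\left(23 - 286\right) + 0\right) 726 = - \frac{206}{49} + \left(-263 + 0\right) 726 = - \frac{206}{49} - 190938 = - \frac{9356168}{49}$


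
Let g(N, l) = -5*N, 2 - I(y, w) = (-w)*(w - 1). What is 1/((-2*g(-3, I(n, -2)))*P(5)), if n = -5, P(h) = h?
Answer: -1/150 ≈ -0.0066667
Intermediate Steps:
I(y, w) = 2 + w*(-1 + w) (I(y, w) = 2 - (-w)*(w - 1) = 2 - (-w)*(-1 + w) = 2 - (-1)*w*(-1 + w) = 2 + w*(-1 + w))
1/((-2*g(-3, I(n, -2)))*P(5)) = 1/(-(-10)*(-3)*5) = 1/(-2*15*5) = 1/(-30*5) = 1/(-150) = -1/150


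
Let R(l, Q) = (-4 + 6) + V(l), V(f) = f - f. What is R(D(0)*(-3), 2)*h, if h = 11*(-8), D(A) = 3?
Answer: -176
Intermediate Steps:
V(f) = 0
R(l, Q) = 2 (R(l, Q) = (-4 + 6) + 0 = 2 + 0 = 2)
h = -88
R(D(0)*(-3), 2)*h = 2*(-88) = -176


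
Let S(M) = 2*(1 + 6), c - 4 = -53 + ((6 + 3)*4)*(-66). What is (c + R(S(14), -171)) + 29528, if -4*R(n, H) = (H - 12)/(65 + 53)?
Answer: 12792799/472 ≈ 27103.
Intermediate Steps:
c = -2425 (c = 4 + (-53 + ((6 + 3)*4)*(-66)) = 4 + (-53 + (9*4)*(-66)) = 4 + (-53 + 36*(-66)) = 4 + (-53 - 2376) = 4 - 2429 = -2425)
S(M) = 14 (S(M) = 2*7 = 14)
R(n, H) = 3/118 - H/472 (R(n, H) = -(H - 12)/(4*(65 + 53)) = -(-12 + H)/(4*118) = -(-6/59 + H/118)/4 = 3/118 - H/472)
(c + R(S(14), -171)) + 29528 = (-2425 + (3/118 - 1/472*(-171))) + 29528 = (-2425 + (3/118 + 171/472)) + 29528 = (-2425 + 183/472) + 29528 = -1144417/472 + 29528 = 12792799/472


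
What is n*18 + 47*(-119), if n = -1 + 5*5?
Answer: -5161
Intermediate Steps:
n = 24 (n = -1 + 25 = 24)
n*18 + 47*(-119) = 24*18 + 47*(-119) = 432 - 5593 = -5161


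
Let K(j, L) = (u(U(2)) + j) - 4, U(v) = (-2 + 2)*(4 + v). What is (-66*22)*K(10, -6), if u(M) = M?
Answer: -8712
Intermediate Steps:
U(v) = 0 (U(v) = 0*(4 + v) = 0)
K(j, L) = -4 + j (K(j, L) = (0 + j) - 4 = j - 4 = -4 + j)
(-66*22)*K(10, -6) = (-66*22)*(-4 + 10) = -1452*6 = -8712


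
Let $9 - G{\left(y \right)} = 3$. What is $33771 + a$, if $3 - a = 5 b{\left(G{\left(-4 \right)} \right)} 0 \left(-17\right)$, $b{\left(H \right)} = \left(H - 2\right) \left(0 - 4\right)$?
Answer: $33774$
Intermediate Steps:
$G{\left(y \right)} = 6$ ($G{\left(y \right)} = 9 - 3 = 6$)
$b{\left(H \right)} = 8 - 4 H$ ($b{\left(H \right)} = \left(-2 + H\right) \left(-4\right) = 8 - 4 H$)
$a = 3$ ($a = 3 - 5 \left(8 - 24\right) 0 \left(-17\right) = 3 - 5 \left(-16\right) 0 \left(-17\right) = 3 - \left(-80\right) 0 \left(-17\right) = 3 - 0 \left(-17\right) = 3 - 0 = 3 + 0 = 3$)
$33771 + a = 33771 + 3 = 33774$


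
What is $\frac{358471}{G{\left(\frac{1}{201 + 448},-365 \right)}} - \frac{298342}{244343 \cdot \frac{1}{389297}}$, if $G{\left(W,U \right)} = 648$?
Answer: $- \frac{6833953859309}{14394024} \approx -4.7478 \cdot 10^{5}$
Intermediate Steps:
$\frac{358471}{G{\left(\frac{1}{201 + 448},-365 \right)}} - \frac{298342}{244343 \cdot \frac{1}{389297}} = \frac{358471}{648} - \frac{298342}{244343 \cdot \frac{1}{389297}} = 358471 \cdot \frac{1}{648} - \frac{298342}{244343 \cdot \frac{1}{389297}} = \frac{358471}{648} - \frac{298342}{\frac{244343}{389297}} = \frac{358471}{648} - \frac{10558513234}{22213} = - \frac{6833953859309}{14394024}$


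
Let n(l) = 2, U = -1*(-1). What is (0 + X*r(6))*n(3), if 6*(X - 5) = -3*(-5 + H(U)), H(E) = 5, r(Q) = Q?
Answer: 60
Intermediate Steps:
U = 1
X = 5 (X = 5 + (-3*(-5 + 5))/6 = 5 + (-3*0)/6 = 5 + (⅙)*0 = 5 + 0 = 5)
(0 + X*r(6))*n(3) = (0 + 5*6)*2 = (0 + 30)*2 = 30*2 = 60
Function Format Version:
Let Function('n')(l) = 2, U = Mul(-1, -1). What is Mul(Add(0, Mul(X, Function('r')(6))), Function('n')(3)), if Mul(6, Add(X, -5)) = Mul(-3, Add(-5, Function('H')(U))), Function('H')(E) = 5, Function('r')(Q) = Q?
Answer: 60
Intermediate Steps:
U = 1
X = 5 (X = Add(5, Mul(Rational(1, 6), Mul(-3, Add(-5, 5)))) = Add(5, Mul(Rational(1, 6), Mul(-3, 0))) = Add(5, Mul(Rational(1, 6), 0)) = Add(5, 0) = 5)
Mul(Add(0, Mul(X, Function('r')(6))), Function('n')(3)) = Mul(Add(0, Mul(5, 6)), 2) = Mul(Add(0, 30), 2) = Mul(30, 2) = 60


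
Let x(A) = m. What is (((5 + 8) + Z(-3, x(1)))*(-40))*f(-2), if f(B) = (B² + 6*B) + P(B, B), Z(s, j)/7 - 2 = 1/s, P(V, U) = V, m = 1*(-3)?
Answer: 29600/3 ≈ 9866.7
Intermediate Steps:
m = -3
x(A) = -3
Z(s, j) = 14 + 7/s
f(B) = B² + 7*B (f(B) = (B² + 6*B) + B = B² + 7*B)
(((5 + 8) + Z(-3, x(1)))*(-40))*f(-2) = (((5 + 8) + (14 + 7/(-3)))*(-40))*(-2*(7 - 2)) = ((13 + (14 + 7*(-⅓)))*(-40))*(-2*5) = ((13 + (14 - 7/3))*(-40))*(-10) = ((13 + 35/3)*(-40))*(-10) = ((74/3)*(-40))*(-10) = -2960/3*(-10) = 29600/3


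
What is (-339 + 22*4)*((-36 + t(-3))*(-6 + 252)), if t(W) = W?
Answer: 2408094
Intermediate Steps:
(-339 + 22*4)*((-36 + t(-3))*(-6 + 252)) = (-339 + 22*4)*((-36 - 3)*(-6 + 252)) = (-339 + 88)*(-39*246) = -251*(-9594) = 2408094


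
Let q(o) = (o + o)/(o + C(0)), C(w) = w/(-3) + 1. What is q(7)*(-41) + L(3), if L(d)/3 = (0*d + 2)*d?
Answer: -215/4 ≈ -53.750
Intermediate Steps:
C(w) = 1 - w/3 (C(w) = -w/3 + 1 = 1 - w/3)
q(o) = 2*o/(1 + o) (q(o) = (o + o)/(o + (1 - ⅓*0)) = (2*o)/(o + (1 + 0)) = (2*o)/(o + 1) = (2*o)/(1 + o) = 2*o/(1 + o))
L(d) = 6*d (L(d) = 3*((0*d + 2)*d) = 3*((0 + 2)*d) = 3*(2*d) = 6*d)
q(7)*(-41) + L(3) = (2*7/(1 + 7))*(-41) + 6*3 = (2*7/8)*(-41) + 18 = (2*7*(⅛))*(-41) + 18 = (7/4)*(-41) + 18 = -287/4 + 18 = -215/4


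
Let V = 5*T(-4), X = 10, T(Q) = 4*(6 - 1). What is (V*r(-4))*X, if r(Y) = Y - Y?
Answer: 0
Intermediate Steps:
r(Y) = 0
T(Q) = 20 (T(Q) = 4*5 = 20)
V = 100 (V = 5*20 = 100)
(V*r(-4))*X = (100*0)*10 = 0*10 = 0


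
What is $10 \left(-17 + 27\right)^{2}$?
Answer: $1000$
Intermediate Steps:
$10 \left(-17 + 27\right)^{2} = 10 \cdot 10^{2} = 10 \cdot 100 = 1000$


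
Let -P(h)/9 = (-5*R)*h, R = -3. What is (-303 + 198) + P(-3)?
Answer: 300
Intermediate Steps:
P(h) = -135*h (P(h) = -9*(-5*(-3))*h = -135*h)
(-303 + 198) + P(-3) = (-303 + 198) - 135*(-3) = -105 + 405 = 300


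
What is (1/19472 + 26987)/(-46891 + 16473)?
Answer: -525490865/592299296 ≈ -0.88721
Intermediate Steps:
(1/19472 + 26987)/(-46891 + 16473) = (1/19472 + 26987)/(-30418) = (525490865/19472)*(-1/30418) = -525490865/592299296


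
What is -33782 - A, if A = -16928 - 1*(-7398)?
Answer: -24252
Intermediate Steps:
A = -9530 (A = -16928 + 7398 = -9530)
-33782 - A = -33782 - 1*(-9530) = -33782 + 9530 = -24252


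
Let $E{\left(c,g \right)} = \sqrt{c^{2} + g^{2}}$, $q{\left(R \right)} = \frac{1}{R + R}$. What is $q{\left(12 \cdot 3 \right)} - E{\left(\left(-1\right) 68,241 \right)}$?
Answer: $\frac{1}{72} - \sqrt{62705} \approx -250.4$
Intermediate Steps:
$q{\left(R \right)} = \frac{1}{2 R}$
$q{\left(12 \cdot 3 \right)} - E{\left(\left(-1\right) 68,241 \right)} = \frac{1}{2 \cdot 12 \cdot 3} - \sqrt{\left(\left(-1\right) 68\right)^{2} + 241^{2}} = \frac{1}{2 \cdot 36} - \sqrt{\left(-68\right)^{2} + 58081} = \frac{1}{2} \cdot \frac{1}{36} - \sqrt{4624 + 58081} = \frac{1}{72} - \sqrt{62705}$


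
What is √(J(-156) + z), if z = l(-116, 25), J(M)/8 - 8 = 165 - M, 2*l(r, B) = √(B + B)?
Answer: √(10528 + 10*√2)/2 ≈ 51.337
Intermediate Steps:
l(r, B) = √2*√B/2 (l(r, B) = √(B + B)/2 = √(2*B)/2 = (√2*√B)/2 = √2*√B/2)
J(M) = 1384 - 8*M (J(M) = 64 + 8*(165 - M) = 64 + (1320 - 8*M) = 1384 - 8*M)
z = 5*√2/2 (z = √2*√25/2 = (½)*√2*5 = 5*√2/2 ≈ 3.5355)
√(J(-156) + z) = √((1384 - 8*(-156)) + 5*√2/2) = √((1384 + 1248) + 5*√2/2) = √(2632 + 5*√2/2)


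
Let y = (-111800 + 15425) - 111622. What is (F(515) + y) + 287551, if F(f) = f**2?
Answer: 344779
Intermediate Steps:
y = -207997 (y = -96375 - 111622 = -207997)
(F(515) + y) + 287551 = (515**2 - 207997) + 287551 = (265225 - 207997) + 287551 = 57228 + 287551 = 344779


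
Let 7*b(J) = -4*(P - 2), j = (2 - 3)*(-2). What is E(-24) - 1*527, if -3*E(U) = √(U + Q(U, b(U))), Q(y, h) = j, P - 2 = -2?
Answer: -527 - I*√22/3 ≈ -527.0 - 1.5635*I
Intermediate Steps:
P = 0 (P = 2 - 2 = 0)
j = 2 (j = -1*(-2) = 2)
b(J) = 8/7 (b(J) = (-4*(0 - 2))/7 = (-4*(-2))/7 = (⅐)*8 = 8/7)
Q(y, h) = 2
E(U) = -√(2 + U)/3 (E(U) = -√(U + 2)/3 = -√(2 + U)/3)
E(-24) - 1*527 = -√(2 - 24)/3 - 1*527 = -I*√22/3 - 527 = -527 - I*√22/3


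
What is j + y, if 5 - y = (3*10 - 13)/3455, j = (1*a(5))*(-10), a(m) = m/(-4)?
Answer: 120891/6910 ≈ 17.495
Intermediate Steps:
a(m) = -m/4 (a(m) = m*(-¼) = -m/4)
j = 25/2 (j = (1*(-¼*5))*(-10) = (1*(-5/4))*(-10) = -5/4*(-10) = 25/2 ≈ 12.500)
y = 17258/3455 (y = 5 - (3*10 - 13)/3455 = 5 - (30 - 13)/3455 = 5 - 17/3455 = 17258/3455 ≈ 4.9951)
j + y = 25/2 + 17258/3455 = 120891/6910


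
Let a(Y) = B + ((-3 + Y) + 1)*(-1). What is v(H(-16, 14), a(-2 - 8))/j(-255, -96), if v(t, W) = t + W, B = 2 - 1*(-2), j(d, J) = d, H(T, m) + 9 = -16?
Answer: 3/85 ≈ 0.035294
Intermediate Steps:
H(T, m) = -25 (H(T, m) = -9 - 16 = -25)
B = 4 (B = 2 + 2 = 4)
a(Y) = 6 - Y (a(Y) = 4 + ((-3 + Y) + 1)*(-1) = 4 + (-2 + Y)*(-1) = 4 + (2 - Y) = 6 - Y)
v(t, W) = W + t
v(H(-16, 14), a(-2 - 8))/j(-255, -96) = ((6 - (-2 - 8)) - 25)/(-255) = ((6 - 1*(-10)) - 25)*(-1/255) = ((6 + 10) - 25)*(-1/255) = (16 - 25)*(-1/255) = -9*(-1/255) = 3/85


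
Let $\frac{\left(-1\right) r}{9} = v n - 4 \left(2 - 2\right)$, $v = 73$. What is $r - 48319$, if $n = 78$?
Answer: $-99565$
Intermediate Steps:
$r = -51246$ ($r = - 9 \left(73 \cdot 78 - 4 \left(2 - 2\right)\right) = - 9 \left(5694 - 0\right) = - 9 \left(5694 + 0\right) = \left(-9\right) 5694 = -51246$)
$r - 48319 = -51246 - 48319 = -99565$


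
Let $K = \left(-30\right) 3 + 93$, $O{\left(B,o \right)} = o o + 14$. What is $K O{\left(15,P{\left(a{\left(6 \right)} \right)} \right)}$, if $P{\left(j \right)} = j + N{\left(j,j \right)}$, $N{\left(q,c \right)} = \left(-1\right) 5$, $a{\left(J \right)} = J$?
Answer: $45$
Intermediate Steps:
$N{\left(q,c \right)} = -5$
$P{\left(j \right)} = -5 + j$ ($P{\left(j \right)} = j - 5 = -5 + j$)
$O{\left(B,o \right)} = 14 + o^{2}$ ($O{\left(B,o \right)} = o^{2} + 14 = 14 + o^{2}$)
$K = 3$ ($K = -90 + 93 = 3$)
$K O{\left(15,P{\left(a{\left(6 \right)} \right)} \right)} = 3 \left(14 + \left(-5 + 6\right)^{2}\right) = 3 \left(14 + 1^{2}\right) = 3 \left(14 + 1\right) = 3 \cdot 15 = 45$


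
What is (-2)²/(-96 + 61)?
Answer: -4/35 ≈ -0.11429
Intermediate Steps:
(-2)²/(-96 + 61) = 4/(-35) = 4*(-1/35) = -4/35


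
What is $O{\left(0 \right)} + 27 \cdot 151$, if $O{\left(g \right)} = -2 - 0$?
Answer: $4075$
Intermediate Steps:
$O{\left(g \right)} = -2$ ($O{\left(g \right)} = -2 + 0 = -2$)
$O{\left(0 \right)} + 27 \cdot 151 = -2 + 27 \cdot 151 = -2 + 4077 = 4075$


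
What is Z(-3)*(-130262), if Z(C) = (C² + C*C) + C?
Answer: -1953930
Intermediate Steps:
Z(C) = C + 2*C² (Z(C) = (C² + C²) + C = 2*C² + C = C + 2*C²)
Z(-3)*(-130262) = -3*(1 + 2*(-3))*(-130262) = -3*(1 - 6)*(-130262) = -3*(-5)*(-130262) = 15*(-130262) = -1953930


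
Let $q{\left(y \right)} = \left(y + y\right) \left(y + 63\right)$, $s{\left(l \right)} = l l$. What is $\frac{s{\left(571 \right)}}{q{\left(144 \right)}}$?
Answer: $\frac{326041}{59616} \approx 5.469$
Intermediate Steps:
$s{\left(l \right)} = l^{2}$
$q{\left(y \right)} = 2 y \left(63 + y\right)$
$\frac{s{\left(571 \right)}}{q{\left(144 \right)}} = \frac{571^{2}}{2 \cdot 144 \left(63 + 144\right)} = \frac{326041}{2 \cdot 144 \cdot 207} = \frac{326041}{59616}$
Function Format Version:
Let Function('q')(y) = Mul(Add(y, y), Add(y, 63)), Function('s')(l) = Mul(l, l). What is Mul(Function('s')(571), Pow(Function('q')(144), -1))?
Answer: Rational(326041, 59616) ≈ 5.4690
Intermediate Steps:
Function('s')(l) = Pow(l, 2)
Function('q')(y) = Mul(2, y, Add(63, y)) (Function('q')(y) = Mul(Mul(2, y), Add(63, y)) = Mul(2, y, Add(63, y)))
Mul(Function('s')(571), Pow(Function('q')(144), -1)) = Mul(Pow(571, 2), Pow(Mul(2, 144, Add(63, 144)), -1)) = Mul(326041, Pow(Mul(2, 144, 207), -1)) = Mul(326041, Pow(59616, -1)) = Mul(326041, Rational(1, 59616)) = Rational(326041, 59616)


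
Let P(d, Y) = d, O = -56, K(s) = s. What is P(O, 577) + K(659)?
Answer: 603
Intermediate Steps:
P(O, 577) + K(659) = -56 + 659 = 603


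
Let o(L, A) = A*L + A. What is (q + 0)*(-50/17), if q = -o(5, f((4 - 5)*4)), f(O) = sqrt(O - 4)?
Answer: 600*I*sqrt(2)/17 ≈ 49.913*I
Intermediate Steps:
f(O) = sqrt(-4 + O)
o(L, A) = A + A*L
q = -12*I*sqrt(2) (q = -sqrt(-4 + (4 - 5)*4)*(1 + 5) = -sqrt(-4 - 1*4)*6 = -sqrt(-4 - 4)*6 = -sqrt(-8)*6 = -2*I*sqrt(2)*6 = -12*I*sqrt(2) ≈ -16.971*I)
(q + 0)*(-50/17) = (-12*I*sqrt(2) + 0)*(-50/17) = (-12*I*sqrt(2))*(-50*1/17) = -12*I*sqrt(2)*(-50/17) = 600*I*sqrt(2)/17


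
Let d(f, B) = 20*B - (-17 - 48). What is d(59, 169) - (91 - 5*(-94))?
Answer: 2884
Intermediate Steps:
d(f, B) = 65 + 20*B (d(f, B) = 20*B - 1*(-65) = 20*B + 65 = 65 + 20*B)
d(59, 169) - (91 - 5*(-94)) = (65 + 20*169) - (91 - 5*(-94)) = (65 + 3380) - (91 + 470) = 3445 - 1*561 = 3445 - 561 = 2884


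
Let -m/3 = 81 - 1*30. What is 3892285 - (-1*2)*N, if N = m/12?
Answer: 7784519/2 ≈ 3.8923e+6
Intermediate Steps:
m = -153 (m = -3*(81 - 1*30) = -3*(81 - 30) = -3*51 = -153)
N = -51/4 (N = -153/12 = -153*1/12 = -51/4 ≈ -12.750)
3892285 - (-1*2)*N = 3892285 - (-1*2)*(-51)/4 = 3892285 - (-2)*(-51)/4 = 3892285 - 1*51/2 = 3892285 - 51/2 = 7784519/2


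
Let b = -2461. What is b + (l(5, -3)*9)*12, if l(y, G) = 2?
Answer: -2245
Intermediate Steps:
b + (l(5, -3)*9)*12 = -2461 + (2*9)*12 = -2461 + 18*12 = -2461 + 216 = -2245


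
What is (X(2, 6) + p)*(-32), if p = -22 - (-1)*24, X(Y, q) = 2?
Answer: -128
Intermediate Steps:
p = 2 (p = -22 - 1*(-24) = -22 + 24 = 2)
(X(2, 6) + p)*(-32) = (2 + 2)*(-32) = 4*(-32) = -128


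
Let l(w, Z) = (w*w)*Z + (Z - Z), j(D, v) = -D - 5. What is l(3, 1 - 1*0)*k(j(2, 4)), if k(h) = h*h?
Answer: 441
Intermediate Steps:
j(D, v) = -5 - D
l(w, Z) = Z*w² (l(w, Z) = w²*Z + 0 = Z*w² + 0 = Z*w²)
k(h) = h²
l(3, 1 - 1*0)*k(j(2, 4)) = ((1 - 1*0)*3²)*(-5 - 1*2)² = ((1 + 0)*9)*(-5 - 2)² = (1*9)*(-7)² = 9*49 = 441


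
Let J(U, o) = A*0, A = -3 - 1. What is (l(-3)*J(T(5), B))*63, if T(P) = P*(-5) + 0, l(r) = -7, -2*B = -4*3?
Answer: 0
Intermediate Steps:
B = 6 (B = -(-2)*3 = -1/2*(-12) = 6)
T(P) = -5*P (T(P) = -5*P + 0 = -5*P)
A = -4
J(U, o) = 0 (J(U, o) = -4*0 = 0)
(l(-3)*J(T(5), B))*63 = -7*0*63 = 0*63 = 0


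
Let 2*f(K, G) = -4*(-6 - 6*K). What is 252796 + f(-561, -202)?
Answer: 246076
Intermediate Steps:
f(K, G) = 12 + 12*K (f(K, G) = (-4*(-6 - 6*K))/2 = (24 + 24*K)/2 = 12 + 12*K)
252796 + f(-561, -202) = 252796 + (12 + 12*(-561)) = 252796 + (12 - 6732) = 252796 - 6720 = 246076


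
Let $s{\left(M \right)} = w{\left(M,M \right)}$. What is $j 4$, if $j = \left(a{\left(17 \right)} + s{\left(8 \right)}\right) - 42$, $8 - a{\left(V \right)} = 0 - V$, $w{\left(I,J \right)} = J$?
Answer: $-36$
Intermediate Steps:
$s{\left(M \right)} = M$
$a{\left(V \right)} = 8 + V$ ($a{\left(V \right)} = 8 - \left(0 - V\right) = 8 - - V = 8 + V$)
$j = -9$ ($j = \left(\left(8 + 17\right) + 8\right) - 42 = \left(25 + 8\right) - 42 = 33 - 42 = -9$)
$j 4 = \left(-9\right) 4 = -36$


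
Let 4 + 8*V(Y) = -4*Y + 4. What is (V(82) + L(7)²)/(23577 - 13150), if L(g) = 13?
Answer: 128/10427 ≈ 0.012276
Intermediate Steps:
V(Y) = -Y/2 (V(Y) = -½ + (-4*Y + 4)/8 = -½ + (4 - 4*Y)/8 = -½ + (½ - Y/2) = -Y/2)
(V(82) + L(7)²)/(23577 - 13150) = (-½*82 + 13²)/(23577 - 13150) = (-41 + 169)/10427 = 128*(1/10427) = 128/10427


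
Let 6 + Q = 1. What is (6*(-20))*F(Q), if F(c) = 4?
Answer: -480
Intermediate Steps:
Q = -5 (Q = -6 + 1 = -5)
(6*(-20))*F(Q) = (6*(-20))*4 = -120*4 = -480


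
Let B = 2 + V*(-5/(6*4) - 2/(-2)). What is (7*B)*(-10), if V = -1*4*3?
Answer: 525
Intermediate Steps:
V = -12 (V = -4*3 = -12)
B = -15/2 (B = 2 - 12*(-5/(6*4) - 2/(-2)) = 2 - 12*(-5/24 - 2*(-½)) = 2 - 12*(-5*1/24 + 1) = 2 - 12*(-5/24 + 1) = 2 - 12*19/24 = 2 - 19/2 = -15/2 ≈ -7.5000)
(7*B)*(-10) = (7*(-15/2))*(-10) = -105/2*(-10) = 525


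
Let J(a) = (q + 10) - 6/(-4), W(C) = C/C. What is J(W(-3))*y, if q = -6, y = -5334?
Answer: -29337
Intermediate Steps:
W(C) = 1
J(a) = 11/2 (J(a) = (-6 + 10) - 6/(-4) = 4 - 6*(-¼) = 4 + 3/2 = 11/2)
J(W(-3))*y = (11/2)*(-5334) = -29337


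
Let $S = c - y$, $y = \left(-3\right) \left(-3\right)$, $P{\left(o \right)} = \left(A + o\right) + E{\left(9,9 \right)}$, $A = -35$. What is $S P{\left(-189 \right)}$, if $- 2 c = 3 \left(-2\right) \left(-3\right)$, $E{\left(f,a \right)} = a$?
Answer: $3870$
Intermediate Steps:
$c = -9$ ($c = - \frac{3 \left(-2\right) \left(-3\right)}{2} = - \frac{\left(-6\right) \left(-3\right)}{2} = \left(- \frac{1}{2}\right) 18 = -9$)
$P{\left(o \right)} = -26 + o$ ($P{\left(o \right)} = \left(-35 + o\right) + 9 = -26 + o$)
$y = 9$
$S = -18$ ($S = -9 - 9 = -18$)
$S P{\left(-189 \right)} = - 18 \left(-26 - 189\right) = \left(-18\right) \left(-215\right) = 3870$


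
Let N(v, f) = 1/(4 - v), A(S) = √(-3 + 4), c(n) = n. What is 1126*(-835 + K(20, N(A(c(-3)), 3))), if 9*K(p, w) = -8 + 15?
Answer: -8454008/9 ≈ -9.3933e+5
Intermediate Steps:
A(S) = 1 (A(S) = √1 = 1)
K(p, w) = 7/9 (K(p, w) = (-8 + 15)/9 = (⅑)*7 = 7/9)
1126*(-835 + K(20, N(A(c(-3)), 3))) = 1126*(-835 + 7/9) = 1126*(-7508/9) = -8454008/9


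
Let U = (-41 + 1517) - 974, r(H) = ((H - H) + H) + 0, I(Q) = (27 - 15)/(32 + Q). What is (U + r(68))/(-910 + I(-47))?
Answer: -475/759 ≈ -0.62582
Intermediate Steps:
I(Q) = 12/(32 + Q)
r(H) = H (r(H) = (0 + H) + 0 = H + 0 = H)
U = 502 (U = 1476 - 974 = 502)
(U + r(68))/(-910 + I(-47)) = (502 + 68)/(-910 + 12/(32 - 47)) = 570/(-910 + 12/(-15)) = 570/(-910 + 12*(-1/15)) = 570/(-910 - 4/5) = 570/(-4554/5) = 570*(-5/4554) = -475/759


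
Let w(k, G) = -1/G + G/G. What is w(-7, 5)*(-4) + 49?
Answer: 229/5 ≈ 45.800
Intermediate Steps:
w(k, G) = 1 - 1/G (w(k, G) = -1/G + 1 = 1 - 1/G)
w(-7, 5)*(-4) + 49 = ((-1 + 5)/5)*(-4) + 49 = ((⅕)*4)*(-4) + 49 = (⅘)*(-4) + 49 = -16/5 + 49 = 229/5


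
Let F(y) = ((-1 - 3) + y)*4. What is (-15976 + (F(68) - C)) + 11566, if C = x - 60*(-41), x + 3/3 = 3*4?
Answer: -6625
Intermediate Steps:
x = 11 (x = -1 + 3*4 = -1 + 12 = 11)
C = 2471 (C = 11 - 60*(-41) = 11 + 2460 = 2471)
F(y) = -16 + 4*y (F(y) = (-4 + y)*4 = -16 + 4*y)
(-15976 + (F(68) - C)) + 11566 = (-15976 + ((-16 + 4*68) - 1*2471)) + 11566 = (-15976 + ((-16 + 272) - 2471)) + 11566 = (-15976 + (256 - 2471)) + 11566 = (-15976 - 2215) + 11566 = -18191 + 11566 = -6625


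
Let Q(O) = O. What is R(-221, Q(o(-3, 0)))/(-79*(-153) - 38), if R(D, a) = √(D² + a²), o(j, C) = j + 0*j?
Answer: 5*√1954/12049 ≈ 0.018343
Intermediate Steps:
o(j, C) = j (o(j, C) = j + 0 = j)
R(-221, Q(o(-3, 0)))/(-79*(-153) - 38) = √((-221)² + (-3)²)/(-79*(-153) - 38) = √(48841 + 9)/(12087 - 38) = √48850/12049 = (5*√1954)*(1/12049) = 5*√1954/12049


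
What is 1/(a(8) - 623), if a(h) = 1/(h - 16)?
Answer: -8/4985 ≈ -0.0016048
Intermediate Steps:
a(h) = 1/(-16 + h)
1/(a(8) - 623) = 1/(1/(-16 + 8) - 623) = 1/(1/(-8) - 623) = 1/(-⅛ - 623) = 1/(-4985/8) = -8/4985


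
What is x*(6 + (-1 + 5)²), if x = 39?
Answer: 858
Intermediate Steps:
x*(6 + (-1 + 5)²) = 39*(6 + (-1 + 5)²) = 39*(6 + 4²) = 39*(6 + 16) = 39*22 = 858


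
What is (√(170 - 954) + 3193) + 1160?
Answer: 4353 + 28*I ≈ 4353.0 + 28.0*I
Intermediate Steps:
(√(170 - 954) + 3193) + 1160 = (√(-784) + 3193) + 1160 = (28*I + 3193) + 1160 = (3193 + 28*I) + 1160 = 4353 + 28*I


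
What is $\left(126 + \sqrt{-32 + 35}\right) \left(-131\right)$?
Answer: $-16506 - 131 \sqrt{3} \approx -16733.0$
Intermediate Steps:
$\left(126 + \sqrt{-32 + 35}\right) \left(-131\right) = \left(126 + \sqrt{3}\right) \left(-131\right) = -16506 - 131 \sqrt{3}$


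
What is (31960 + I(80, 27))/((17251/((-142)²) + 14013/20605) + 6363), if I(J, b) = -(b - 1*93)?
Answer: 13306137499720/2644332291847 ≈ 5.0319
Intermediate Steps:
I(J, b) = 93 - b (I(J, b) = -(b - 93) = -(-93 + b) = 93 - b)
(31960 + I(80, 27))/((17251/((-142)²) + 14013/20605) + 6363) = (31960 + (93 - 1*27))/((17251/((-142)²) + 14013/20605) + 6363) = (31960 + (93 - 27))/((17251/20164 + 14013*(1/20605)) + 6363) = (31960 + 66)/((17251*(1/20164) + 14013/20605) + 6363) = 32026/((17251/20164 + 14013/20605) + 6363) = 32026/(638014987/415479220 + 6363) = 32026/(2644332291847/415479220) = 32026*(415479220/2644332291847) = 13306137499720/2644332291847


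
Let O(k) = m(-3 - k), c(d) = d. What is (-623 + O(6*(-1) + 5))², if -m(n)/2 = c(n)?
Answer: 383161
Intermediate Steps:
m(n) = -2*n
O(k) = 6 + 2*k (O(k) = -2*(-3 - k) = 6 + 2*k)
(-623 + O(6*(-1) + 5))² = (-623 + (6 + 2*(6*(-1) + 5)))² = (-623 + (6 + 2*(-6 + 5)))² = (-623 + (6 + 2*(-1)))² = (-623 + (6 - 2))² = (-623 + 4)² = (-619)² = 383161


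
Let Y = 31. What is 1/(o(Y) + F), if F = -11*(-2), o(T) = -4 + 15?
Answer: 1/33 ≈ 0.030303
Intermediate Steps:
o(T) = 11
F = 22
1/(o(Y) + F) = 1/(11 + 22) = 1/33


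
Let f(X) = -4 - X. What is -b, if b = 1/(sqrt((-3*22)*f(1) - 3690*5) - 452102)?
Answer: 226051/102198118262 + I*sqrt(4530)/102198118262 ≈ 2.2119e-6 + 6.5858e-10*I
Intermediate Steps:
b = 1/(-452102 + 2*I*sqrt(4530)) (b = 1/(sqrt((-3*22)*(-4 - 1*1) - 3690*5) - 452102) = 1/(sqrt(-66*(-4 - 1) - 18450) - 452102) = 1/(sqrt(-66*(-5) - 18450) - 452102) = 1/(sqrt(330 - 18450) - 452102) = 1/(sqrt(-18120) - 452102) = 1/(2*I*sqrt(4530) - 452102) = 1/(-452102 + 2*I*sqrt(4530)) ≈ -2.2119e-6 - 6.58e-10*I)
-b = -(-226051/102198118262 - I*sqrt(4530)/102198118262) = 226051/102198118262 + I*sqrt(4530)/102198118262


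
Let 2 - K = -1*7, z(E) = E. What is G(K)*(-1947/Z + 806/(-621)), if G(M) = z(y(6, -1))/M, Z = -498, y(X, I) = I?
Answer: -269233/927774 ≈ -0.29019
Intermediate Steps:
K = 9 (K = 2 - (-1)*7 = 2 - 1*(-7) = 2 + 7 = 9)
G(M) = -1/M
G(K)*(-1947/Z + 806/(-621)) = (-1/9)*(-1947/(-498) + 806/(-621)) = (-1*⅑)*(-1947*(-1/498) + 806*(-1/621)) = -(649/166 - 806/621)/9 = -⅑*269233/103086 = -269233/927774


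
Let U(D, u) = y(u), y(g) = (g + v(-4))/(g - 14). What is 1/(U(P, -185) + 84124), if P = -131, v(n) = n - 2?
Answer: 199/16740867 ≈ 1.1887e-5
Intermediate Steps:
v(n) = -2 + n
y(g) = (-6 + g)/(-14 + g) (y(g) = (g + (-2 - 4))/(g - 14) = (g - 6)/(-14 + g) = (-6 + g)/(-14 + g))
U(D, u) = (-6 + u)/(-14 + u)
1/(U(P, -185) + 84124) = 1/((-6 - 185)/(-14 - 185) + 84124) = 1/(-191/(-199) + 84124) = 1/(-1/199*(-191) + 84124) = 1/(191/199 + 84124) = 1/(16740867/199) = 199/16740867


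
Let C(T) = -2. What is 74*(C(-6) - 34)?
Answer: -2664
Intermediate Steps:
74*(C(-6) - 34) = 74*(-2 - 34) = 74*(-36) = -2664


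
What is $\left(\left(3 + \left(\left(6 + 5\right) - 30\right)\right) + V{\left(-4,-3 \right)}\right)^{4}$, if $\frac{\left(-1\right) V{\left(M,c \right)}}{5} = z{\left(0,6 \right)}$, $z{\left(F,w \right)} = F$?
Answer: $65536$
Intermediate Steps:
$V{\left(M,c \right)} = 0$ ($V{\left(M,c \right)} = \left(-5\right) 0 = 0$)
$\left(\left(3 + \left(\left(6 + 5\right) - 30\right)\right) + V{\left(-4,-3 \right)}\right)^{4} = \left(\left(3 + \left(\left(6 + 5\right) - 30\right)\right) + 0\right)^{4} = \left(\left(3 + \left(11 - 30\right)\right) + 0\right)^{4} = \left(\left(3 - 19\right) + 0\right)^{4} = \left(-16 + 0\right)^{4} = \left(-16\right)^{4} = 65536$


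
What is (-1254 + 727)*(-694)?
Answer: 365738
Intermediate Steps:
(-1254 + 727)*(-694) = -527*(-694) = 365738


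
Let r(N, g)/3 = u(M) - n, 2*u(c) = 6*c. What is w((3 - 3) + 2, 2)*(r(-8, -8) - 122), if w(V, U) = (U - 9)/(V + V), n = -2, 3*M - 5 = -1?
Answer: 182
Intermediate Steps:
M = 4/3 (M = 5/3 + (1/3)*(-1) = 5/3 - 1/3 = 4/3 ≈ 1.3333)
u(c) = 3*c (u(c) = (6*c)/2 = 3*c)
w(V, U) = (-9 + U)/(2*V) (w(V, U) = (-9 + U)/((2*V)) = (-9 + U)*(1/(2*V)) = (-9 + U)/(2*V))
r(N, g) = 18 (r(N, g) = 3*(3*(4/3) - 1*(-2)) = 3*(4 + 2) = 3*6 = 18)
w((3 - 3) + 2, 2)*(r(-8, -8) - 122) = ((-9 + 2)/(2*((3 - 3) + 2)))*(18 - 122) = ((1/2)*(-7)/(0 + 2))*(-104) = ((1/2)*(-7)/2)*(-104) = ((1/2)*(1/2)*(-7))*(-104) = -7/4*(-104) = 182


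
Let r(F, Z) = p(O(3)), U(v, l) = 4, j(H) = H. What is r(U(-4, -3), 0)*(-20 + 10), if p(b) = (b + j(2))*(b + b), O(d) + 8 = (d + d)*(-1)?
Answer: -3360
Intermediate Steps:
O(d) = -8 - 2*d (O(d) = -8 + (d + d)*(-1) = -8 + (2*d)*(-1) = -8 - 2*d)
p(b) = 2*b*(2 + b) (p(b) = (b + 2)*(b + b) = (2 + b)*(2*b) = 2*b*(2 + b))
r(F, Z) = 336 (r(F, Z) = 2*(-8 - 2*3)*(2 + (-8 - 2*3)) = 2*(-8 - 6)*(2 + (-8 - 6)) = 2*(-14)*(2 - 14) = 2*(-14)*(-12) = 336)
r(U(-4, -3), 0)*(-20 + 10) = 336*(-20 + 10) = 336*(-10) = -3360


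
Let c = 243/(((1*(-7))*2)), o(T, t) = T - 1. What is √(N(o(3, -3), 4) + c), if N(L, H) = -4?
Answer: I*√4186/14 ≈ 4.6214*I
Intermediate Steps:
o(T, t) = -1 + T
c = -243/14 (c = 243/((-7*2)) = 243/(-14) = 243*(-1/14) = -243/14 ≈ -17.357)
√(N(o(3, -3), 4) + c) = √(-4 - 243/14) = √(-299/14) = I*√4186/14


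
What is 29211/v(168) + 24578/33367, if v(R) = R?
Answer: 46610121/266936 ≈ 174.61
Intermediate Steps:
29211/v(168) + 24578/33367 = 29211/168 + 24578/33367 = 29211*(1/168) + 24578*(1/33367) = 1391/8 + 24578/33367 = 46610121/266936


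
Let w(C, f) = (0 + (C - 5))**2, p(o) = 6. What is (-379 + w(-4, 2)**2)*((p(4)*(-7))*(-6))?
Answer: 1557864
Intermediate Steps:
w(C, f) = (-5 + C)**2 (w(C, f) = (0 + (-5 + C))**2 = (-5 + C)**2)
(-379 + w(-4, 2)**2)*((p(4)*(-7))*(-6)) = (-379 + ((-5 - 4)**2)**2)*((6*(-7))*(-6)) = (-379 + ((-9)**2)**2)*(-42*(-6)) = (-379 + 81**2)*252 = (-379 + 6561)*252 = 6182*252 = 1557864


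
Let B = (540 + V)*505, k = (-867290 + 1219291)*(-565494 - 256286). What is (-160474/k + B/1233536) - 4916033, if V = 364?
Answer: -54817101971158455998843/11150679032855440 ≈ -4.9160e+6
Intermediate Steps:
k = -289267381780 (k = 352001*(-821780) = -289267381780)
B = 456520 (B = (540 + 364)*505 = 904*505 = 456520)
(-160474/k + B/1233536) - 4916033 = (-160474/(-289267381780) + 456520/1233536) - 4916033 = (-160474*(-1/289267381780) + 456520*(1/1233536)) - 4916033 = (80237/144633690890 + 57065/154192) - 4916033 = 4126766971270677/11150679032855440 - 4916033 = -54817101971158455998843/11150679032855440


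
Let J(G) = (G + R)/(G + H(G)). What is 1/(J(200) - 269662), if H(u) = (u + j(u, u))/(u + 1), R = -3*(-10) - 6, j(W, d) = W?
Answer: -725/195504146 ≈ -3.7084e-6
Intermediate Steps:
R = 24 (R = 30 - 6 = 24)
H(u) = 2*u/(1 + u) (H(u) = (u + u)/(u + 1) = (2*u)/(1 + u) = 2*u/(1 + u))
J(G) = (24 + G)/(G + 2*G/(1 + G)) (J(G) = (G + 24)/(G + 2*G/(1 + G)) = (24 + G)/(G + 2*G/(1 + G)))
1/(J(200) - 269662) = 1/((1 + 200)*(24 + 200)/(200*(3 + 200)) - 269662) = 1/((1/200)*201*224/203 - 269662) = 1/((1/200)*(1/203)*201*224 - 269662) = 1/(804/725 - 269662) = 1/(-195504146/725) = -725/195504146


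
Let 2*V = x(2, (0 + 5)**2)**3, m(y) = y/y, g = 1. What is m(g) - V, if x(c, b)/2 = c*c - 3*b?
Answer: 1431645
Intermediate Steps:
m(y) = 1
x(c, b) = -6*b + 2*c**2 (x(c, b) = 2*(c*c - 3*b) = 2*(c**2 - 3*b) = -6*b + 2*c**2)
V = -1431644 (V = (-6*(0 + 5)**2 + 2*2**2)**3/2 = (-6*5**2 + 2*4)**3/2 = (-6*25 + 8)**3/2 = (-150 + 8)**3/2 = (1/2)*(-142)**3 = (1/2)*(-2863288) = -1431644)
m(g) - V = 1 - 1*(-1431644) = 1 + 1431644 = 1431645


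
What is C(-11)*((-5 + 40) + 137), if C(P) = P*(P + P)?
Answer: 41624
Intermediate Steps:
C(P) = 2*P² (C(P) = P*(2*P) = 2*P²)
C(-11)*((-5 + 40) + 137) = (2*(-11)²)*((-5 + 40) + 137) = (2*121)*(35 + 137) = 242*172 = 41624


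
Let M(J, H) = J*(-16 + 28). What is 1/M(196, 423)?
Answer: 1/2352 ≈ 0.00042517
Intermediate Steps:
M(J, H) = 12*J (M(J, H) = J*12 = 12*J)
1/M(196, 423) = 1/(12*196) = 1/2352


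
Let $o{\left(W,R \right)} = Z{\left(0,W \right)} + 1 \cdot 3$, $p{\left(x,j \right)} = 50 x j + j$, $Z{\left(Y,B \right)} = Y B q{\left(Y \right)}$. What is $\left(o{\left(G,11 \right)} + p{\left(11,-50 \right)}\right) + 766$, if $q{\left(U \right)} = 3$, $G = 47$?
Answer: $-26781$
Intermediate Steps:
$Z{\left(Y,B \right)} = 3 B Y$ ($Z{\left(Y,B \right)} = Y B 3 = B Y 3 = 3 B Y$)
$p{\left(x,j \right)} = j + 50 j x$ ($p{\left(x,j \right)} = 50 j x + j = j + 50 j x$)
$o{\left(W,R \right)} = 3$ ($o{\left(W,R \right)} = 3 W 0 + 1 \cdot 3 = 0 + 3 = 3$)
$\left(o{\left(G,11 \right)} + p{\left(11,-50 \right)}\right) + 766 = \left(3 - 50 \left(1 + 50 \cdot 11\right)\right) + 766 = \left(3 - 50 \left(1 + 550\right)\right) + 766 = \left(3 - 27550\right) + 766 = -27547 + 766 = -26781$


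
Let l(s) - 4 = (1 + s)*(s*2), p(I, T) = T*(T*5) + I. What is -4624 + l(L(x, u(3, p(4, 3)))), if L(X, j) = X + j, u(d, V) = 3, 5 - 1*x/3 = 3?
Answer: -4440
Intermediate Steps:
x = 6 (x = 15 - 3*3 = 15 - 9 = 6)
p(I, T) = I + 5*T² (p(I, T) = T*(5*T) + I = 5*T² + I = I + 5*T²)
l(s) = 4 + 2*s*(1 + s) (l(s) = 4 + (1 + s)*(s*2) = 4 + (1 + s)*(2*s) = 4 + 2*s*(1 + s))
-4624 + l(L(x, u(3, p(4, 3)))) = -4624 + (4 + 2*(6 + 3) + 2*(6 + 3)²) = -4624 + (4 + 2*9 + 2*9²) = -4624 + (4 + 18 + 2*81) = -4624 + (4 + 18 + 162) = -4624 + 184 = -4440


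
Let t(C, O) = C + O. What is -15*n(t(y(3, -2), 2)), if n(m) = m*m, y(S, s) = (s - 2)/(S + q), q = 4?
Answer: -1500/49 ≈ -30.612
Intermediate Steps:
y(S, s) = (-2 + s)/(4 + S) (y(S, s) = (s - 2)/(S + 4) = (-2 + s)/(4 + S))
n(m) = m²
-15*n(t(y(3, -2), 2)) = -15*((-2 - 2)/(4 + 3) + 2)² = -15*(-4/7 + 2)² = -15*(10/7)² = -15*100/49 = -1500/49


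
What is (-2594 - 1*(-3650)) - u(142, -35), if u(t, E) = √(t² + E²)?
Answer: 1056 - √21389 ≈ 909.75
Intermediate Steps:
u(t, E) = √(E² + t²)
(-2594 - 1*(-3650)) - u(142, -35) = (-2594 - 1*(-3650)) - √((-35)² + 142²) = (-2594 + 3650) - √(1225 + 20164) = 1056 - √21389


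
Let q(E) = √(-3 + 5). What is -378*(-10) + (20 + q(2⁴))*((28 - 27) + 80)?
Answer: 5400 + 81*√2 ≈ 5514.6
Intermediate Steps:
q(E) = √2
-378*(-10) + (20 + q(2⁴))*((28 - 27) + 80) = -378*(-10) + (20 + √2)*((28 - 27) + 80) = -63*(-60) + (20 + √2)*(1 + 80) = 3780 + (20 + √2)*81 = 3780 + (1620 + 81*√2) = 5400 + 81*√2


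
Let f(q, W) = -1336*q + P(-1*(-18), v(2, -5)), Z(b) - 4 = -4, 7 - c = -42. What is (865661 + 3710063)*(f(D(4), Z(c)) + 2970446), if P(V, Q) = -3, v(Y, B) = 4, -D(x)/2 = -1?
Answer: 13579700991204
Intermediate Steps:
D(x) = 2 (D(x) = -2*(-1) = 2)
c = 49 (c = 7 - 1*(-42) = 7 + 42 = 49)
Z(b) = 0 (Z(b) = 4 - 4 = 0)
f(q, W) = -3 - 1336*q (f(q, W) = -1336*q - 3 = -3 - 1336*q)
(865661 + 3710063)*(f(D(4), Z(c)) + 2970446) = (865661 + 3710063)*((-3 - 1336*2) + 2970446) = 4575724*((-3 - 2672) + 2970446) = 4575724*(-2675 + 2970446) = 4575724*2967771 = 13579700991204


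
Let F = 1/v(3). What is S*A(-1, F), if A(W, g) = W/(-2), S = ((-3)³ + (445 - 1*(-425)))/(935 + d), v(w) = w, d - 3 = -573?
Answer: 843/730 ≈ 1.1548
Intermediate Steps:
d = -570 (d = 3 - 573 = -570)
F = ⅓ (F = 1/3 = ⅓ ≈ 0.33333)
S = 843/365 (S = ((-3)³ + (445 - 1*(-425)))/(935 - 570) = (-27 + (445 + 425))/365 = (-27 + 870)*(1/365) = 843*(1/365) = 843/365 ≈ 2.3096)
A(W, g) = -W/2 (A(W, g) = W*(-½) = -W/2)
S*A(-1, F) = 843*(-½*(-1))/365 = (843/365)*(½) = 843/730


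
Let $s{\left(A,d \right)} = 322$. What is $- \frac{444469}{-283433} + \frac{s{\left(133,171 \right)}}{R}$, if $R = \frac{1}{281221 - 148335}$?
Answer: $\frac{12127897843905}{283433} \approx 4.2789 \cdot 10^{7}$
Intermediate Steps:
$R = \frac{1}{132886} \approx 7.5252 \cdot 10^{-6}$
$- \frac{444469}{-283433} + \frac{s{\left(133,171 \right)}}{R} = - \frac{444469}{-283433} + 322 \frac{1}{\frac{1}{132886}} = \left(-444469\right) \left(- \frac{1}{283433}\right) + 322 \cdot 132886 = \frac{444469}{283433} + 42789292 = \frac{12127897843905}{283433}$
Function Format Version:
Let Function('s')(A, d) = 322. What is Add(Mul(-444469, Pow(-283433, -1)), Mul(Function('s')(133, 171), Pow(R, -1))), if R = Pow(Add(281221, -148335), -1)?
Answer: Rational(12127897843905, 283433) ≈ 4.2789e+7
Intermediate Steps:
R = Rational(1, 132886) (R = Pow(132886, -1) = Rational(1, 132886) ≈ 7.5252e-6)
Add(Mul(-444469, Pow(-283433, -1)), Mul(Function('s')(133, 171), Pow(R, -1))) = Add(Mul(-444469, Pow(-283433, -1)), Mul(322, Pow(Rational(1, 132886), -1))) = Add(Mul(-444469, Rational(-1, 283433)), Mul(322, 132886)) = Add(Rational(444469, 283433), 42789292) = Rational(12127897843905, 283433)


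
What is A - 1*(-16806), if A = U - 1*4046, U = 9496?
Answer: 22256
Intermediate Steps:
A = 5450 (A = 9496 - 1*4046 = 9496 - 4046 = 5450)
A - 1*(-16806) = 5450 - 1*(-16806) = 5450 + 16806 = 22256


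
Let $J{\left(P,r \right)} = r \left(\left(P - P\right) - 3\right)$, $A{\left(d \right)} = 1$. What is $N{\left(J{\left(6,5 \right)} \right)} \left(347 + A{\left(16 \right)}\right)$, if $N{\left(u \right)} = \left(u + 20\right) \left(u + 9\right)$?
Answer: $-10440$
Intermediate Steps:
$J{\left(P,r \right)} = - 3 r$ ($J{\left(P,r \right)} = r \left(0 - 3\right) = r \left(-3\right) = - 3 r$)
$N{\left(u \right)} = \left(9 + u\right) \left(20 + u\right)$ ($N{\left(u \right)} = \left(20 + u\right) \left(9 + u\right) = \left(9 + u\right) \left(20 + u\right)$)
$N{\left(J{\left(6,5 \right)} \right)} \left(347 + A{\left(16 \right)}\right) = \left(180 + \left(\left(-3\right) 5\right)^{2} + 29 \left(\left(-3\right) 5\right)\right) \left(347 + 1\right) = \left(180 + \left(-15\right)^{2} + 29 \left(-15\right)\right) 348 = \left(180 + 225 - 435\right) 348 = \left(-30\right) 348 = -10440$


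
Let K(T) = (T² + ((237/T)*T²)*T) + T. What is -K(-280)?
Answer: -18658920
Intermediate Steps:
K(T) = T + 238*T² (K(T) = (T² + (237*T)*T) + T = (T² + 237*T²) + T = 238*T² + T = T + 238*T²)
-K(-280) = -(-280)*(1 + 238*(-280)) = -(-280)*(1 - 66640) = -(-280)*(-66639) = -1*18658920 = -18658920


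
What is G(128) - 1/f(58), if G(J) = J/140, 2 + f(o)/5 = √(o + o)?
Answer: 51/56 - √29/280 ≈ 0.89148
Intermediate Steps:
f(o) = -10 + 5*√2*√o (f(o) = -10 + 5*√(o + o) = -10 + 5*√(2*o) = -10 + 5*(√2*√o) = -10 + 5*√2*√o)
G(J) = J/140 (G(J) = J*(1/140) = J/140)
G(128) - 1/f(58) = (1/140)*128 - 1/(-10 + 5*√2*√58) = 32/35 - 1/(-10 + 10*√29)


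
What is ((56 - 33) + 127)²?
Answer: 22500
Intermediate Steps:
((56 - 33) + 127)² = (23 + 127)² = 150² = 22500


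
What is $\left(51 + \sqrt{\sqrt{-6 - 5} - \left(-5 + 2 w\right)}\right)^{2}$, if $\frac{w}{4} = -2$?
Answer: $\left(51 + \sqrt{21 + i \sqrt{11}}\right)^{2} \approx 3090.9 + 40.11 i$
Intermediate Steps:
$w = -8$ ($w = 4 \left(-2\right) = -8$)
$\left(51 + \sqrt{\sqrt{-6 - 5} - \left(-5 + 2 w\right)}\right)^{2} = \left(51 + \sqrt{\sqrt{-6 - 5} + \left(\left(-2\right) \left(-8\right) + 5\right)}\right)^{2} = \left(51 + \sqrt{\sqrt{-11} + \left(16 + 5\right)}\right)^{2} = \left(51 + \sqrt{i \sqrt{11} + 21}\right)^{2} = \left(51 + \sqrt{21 + i \sqrt{11}}\right)^{2}$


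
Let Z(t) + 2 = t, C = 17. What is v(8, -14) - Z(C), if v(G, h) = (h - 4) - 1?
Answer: -34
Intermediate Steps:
v(G, h) = -5 + h (v(G, h) = (-4 + h) - 1 = -5 + h)
Z(t) = -2 + t
v(8, -14) - Z(C) = (-5 - 14) - (-2 + 17) = -19 - 1*15 = -19 - 15 = -34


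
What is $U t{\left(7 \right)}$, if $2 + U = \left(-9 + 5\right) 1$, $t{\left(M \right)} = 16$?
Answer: $-96$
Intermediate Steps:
$U = -6$ ($U = -2 + \left(-9 + 5\right) 1 = -2 - 4 = -6$)
$U t{\left(7 \right)} = \left(-6\right) 16 = -96$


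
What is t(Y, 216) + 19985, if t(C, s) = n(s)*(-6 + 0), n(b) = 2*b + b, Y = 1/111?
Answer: 16097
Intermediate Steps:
Y = 1/111 ≈ 0.0090090
n(b) = 3*b
t(C, s) = -18*s (t(C, s) = (3*s)*(-6 + 0) = (3*s)*(-6) = -18*s)
t(Y, 216) + 19985 = -18*216 + 19985 = -3888 + 19985 = 16097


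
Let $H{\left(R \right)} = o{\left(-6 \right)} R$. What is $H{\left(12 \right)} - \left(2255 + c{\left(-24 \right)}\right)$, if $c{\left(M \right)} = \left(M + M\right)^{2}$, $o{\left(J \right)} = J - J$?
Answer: $-4559$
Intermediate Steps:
$o{\left(J \right)} = 0$
$H{\left(R \right)} = 0$ ($H{\left(R \right)} = 0 R = 0$)
$c{\left(M \right)} = 4 M^{2}$ ($c{\left(M \right)} = \left(2 M\right)^{2} = 4 M^{2}$)
$H{\left(12 \right)} - \left(2255 + c{\left(-24 \right)}\right) = 0 - \left(2255 + 4 \left(-24\right)^{2}\right) = 0 - \left(2255 + 4 \cdot 576\right) = 0 - 4559 = -4559$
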